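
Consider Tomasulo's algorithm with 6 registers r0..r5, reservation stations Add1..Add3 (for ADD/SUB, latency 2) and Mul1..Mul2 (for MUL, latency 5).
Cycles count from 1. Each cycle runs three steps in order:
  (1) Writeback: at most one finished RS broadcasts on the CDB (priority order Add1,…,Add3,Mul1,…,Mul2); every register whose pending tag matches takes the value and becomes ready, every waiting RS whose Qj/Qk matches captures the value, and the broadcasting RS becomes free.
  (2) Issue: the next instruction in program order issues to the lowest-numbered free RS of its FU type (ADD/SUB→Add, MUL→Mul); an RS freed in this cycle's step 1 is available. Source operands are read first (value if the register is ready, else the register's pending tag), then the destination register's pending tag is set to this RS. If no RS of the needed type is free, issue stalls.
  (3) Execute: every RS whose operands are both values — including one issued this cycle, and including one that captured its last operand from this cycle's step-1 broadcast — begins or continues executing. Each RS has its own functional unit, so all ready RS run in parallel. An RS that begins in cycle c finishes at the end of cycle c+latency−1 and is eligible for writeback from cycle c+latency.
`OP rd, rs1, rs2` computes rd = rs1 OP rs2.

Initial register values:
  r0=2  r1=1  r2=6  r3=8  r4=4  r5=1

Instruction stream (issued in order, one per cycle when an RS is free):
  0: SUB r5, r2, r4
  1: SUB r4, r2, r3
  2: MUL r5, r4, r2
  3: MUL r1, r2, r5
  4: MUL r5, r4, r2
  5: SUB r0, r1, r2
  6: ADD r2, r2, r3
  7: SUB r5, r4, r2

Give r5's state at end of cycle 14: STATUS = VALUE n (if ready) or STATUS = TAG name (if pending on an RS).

STATUS = TAG Add3

  c1: issue SUB r5<-Add1  regs: r0:2,r1:1,r2:6,r3:8,r4:4,r5:Add1
  c2: issue SUB r4<-Add2  regs: r0:2,r1:1,r2:6,r3:8,r4:Add2,r5:Add1
  c3: CDB Add1=2; issue MUL r5<-Mul1  regs: r0:2,r1:1,r2:6,r3:8,r4:Add2,r5:Mul1
  c4: CDB Add2=-2; issue MUL r1<-Mul2  regs: r0:2,r1:Mul2,r2:6,r3:8,r4:-2,r5:Mul1
  c5: stall  regs: r0:2,r1:Mul2,r2:6,r3:8,r4:-2,r5:Mul1
  c6: stall  regs: r0:2,r1:Mul2,r2:6,r3:8,r4:-2,r5:Mul1
  c7: stall  regs: r0:2,r1:Mul2,r2:6,r3:8,r4:-2,r5:Mul1
  c8: stall  regs: r0:2,r1:Mul2,r2:6,r3:8,r4:-2,r5:Mul1
  c9: CDB Mul1=-12; issue MUL r5<-Mul1  regs: r0:2,r1:Mul2,r2:6,r3:8,r4:-2,r5:Mul1
  c10: issue SUB r0<-Add1  regs: r0:Add1,r1:Mul2,r2:6,r3:8,r4:-2,r5:Mul1
  c11: issue ADD r2<-Add2  regs: r0:Add1,r1:Mul2,r2:Add2,r3:8,r4:-2,r5:Mul1
  c12: issue SUB r5<-Add3  regs: r0:Add1,r1:Mul2,r2:Add2,r3:8,r4:-2,r5:Add3
  c13: CDB Add2=14  regs: r0:Add1,r1:Mul2,r2:14,r3:8,r4:-2,r5:Add3
  c14: CDB Mul1=-12  regs: r0:Add1,r1:Mul2,r2:14,r3:8,r4:-2,r5:Add3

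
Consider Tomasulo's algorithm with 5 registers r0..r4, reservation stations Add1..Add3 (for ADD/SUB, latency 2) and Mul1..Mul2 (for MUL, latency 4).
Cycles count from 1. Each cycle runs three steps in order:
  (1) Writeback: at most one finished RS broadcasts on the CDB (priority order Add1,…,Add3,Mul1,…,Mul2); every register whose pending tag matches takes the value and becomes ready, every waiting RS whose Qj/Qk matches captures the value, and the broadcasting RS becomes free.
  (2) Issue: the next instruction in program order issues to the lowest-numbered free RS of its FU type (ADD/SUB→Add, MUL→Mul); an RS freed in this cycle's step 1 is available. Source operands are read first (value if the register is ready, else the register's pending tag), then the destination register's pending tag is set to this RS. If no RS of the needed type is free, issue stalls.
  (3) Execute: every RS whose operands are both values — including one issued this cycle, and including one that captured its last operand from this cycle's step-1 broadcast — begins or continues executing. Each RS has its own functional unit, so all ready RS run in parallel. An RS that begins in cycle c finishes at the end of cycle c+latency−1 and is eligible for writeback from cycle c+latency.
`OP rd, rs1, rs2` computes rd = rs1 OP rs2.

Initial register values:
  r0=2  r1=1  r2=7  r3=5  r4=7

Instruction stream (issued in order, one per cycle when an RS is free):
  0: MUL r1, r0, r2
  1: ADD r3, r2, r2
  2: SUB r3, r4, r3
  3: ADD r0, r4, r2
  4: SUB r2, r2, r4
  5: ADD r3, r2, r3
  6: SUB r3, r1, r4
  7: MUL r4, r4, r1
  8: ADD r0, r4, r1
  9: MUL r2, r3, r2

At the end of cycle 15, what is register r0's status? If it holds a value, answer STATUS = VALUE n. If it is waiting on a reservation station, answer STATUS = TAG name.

cycle 1: issue MUL r1<-Mul1 // r0:2,r1:Mul1,r2:7,r3:5,r4:7
cycle 2: issue ADD r3<-Add1 // r0:2,r1:Mul1,r2:7,r3:Add1,r4:7
cycle 3: issue SUB r3<-Add2 // r0:2,r1:Mul1,r2:7,r3:Add2,r4:7
cycle 4: CDB Add1=14; issue ADD r0<-Add1 // r0:Add1,r1:Mul1,r2:7,r3:Add2,r4:7
cycle 5: CDB Mul1=14; issue SUB r2<-Add3 // r0:Add1,r1:14,r2:Add3,r3:Add2,r4:7
cycle 6: CDB Add1=14; issue ADD r3<-Add1 // r0:14,r1:14,r2:Add3,r3:Add1,r4:7
cycle 7: CDB Add2=-7; issue SUB r3<-Add2 // r0:14,r1:14,r2:Add3,r3:Add2,r4:7
cycle 8: CDB Add3=0; issue MUL r4<-Mul1 // r0:14,r1:14,r2:0,r3:Add2,r4:Mul1
cycle 9: CDB Add2=7; issue ADD r0<-Add2 // r0:Add2,r1:14,r2:0,r3:7,r4:Mul1
cycle 10: CDB Add1=-7; issue MUL r2<-Mul2 // r0:Add2,r1:14,r2:Mul2,r3:7,r4:Mul1
cycle 11: - // r0:Add2,r1:14,r2:Mul2,r3:7,r4:Mul1
cycle 12: CDB Mul1=98 // r0:Add2,r1:14,r2:Mul2,r3:7,r4:98
cycle 13: - // r0:Add2,r1:14,r2:Mul2,r3:7,r4:98
cycle 14: CDB Add2=112 // r0:112,r1:14,r2:Mul2,r3:7,r4:98
cycle 15: CDB Mul2=0 // r0:112,r1:14,r2:0,r3:7,r4:98

STATUS = VALUE 112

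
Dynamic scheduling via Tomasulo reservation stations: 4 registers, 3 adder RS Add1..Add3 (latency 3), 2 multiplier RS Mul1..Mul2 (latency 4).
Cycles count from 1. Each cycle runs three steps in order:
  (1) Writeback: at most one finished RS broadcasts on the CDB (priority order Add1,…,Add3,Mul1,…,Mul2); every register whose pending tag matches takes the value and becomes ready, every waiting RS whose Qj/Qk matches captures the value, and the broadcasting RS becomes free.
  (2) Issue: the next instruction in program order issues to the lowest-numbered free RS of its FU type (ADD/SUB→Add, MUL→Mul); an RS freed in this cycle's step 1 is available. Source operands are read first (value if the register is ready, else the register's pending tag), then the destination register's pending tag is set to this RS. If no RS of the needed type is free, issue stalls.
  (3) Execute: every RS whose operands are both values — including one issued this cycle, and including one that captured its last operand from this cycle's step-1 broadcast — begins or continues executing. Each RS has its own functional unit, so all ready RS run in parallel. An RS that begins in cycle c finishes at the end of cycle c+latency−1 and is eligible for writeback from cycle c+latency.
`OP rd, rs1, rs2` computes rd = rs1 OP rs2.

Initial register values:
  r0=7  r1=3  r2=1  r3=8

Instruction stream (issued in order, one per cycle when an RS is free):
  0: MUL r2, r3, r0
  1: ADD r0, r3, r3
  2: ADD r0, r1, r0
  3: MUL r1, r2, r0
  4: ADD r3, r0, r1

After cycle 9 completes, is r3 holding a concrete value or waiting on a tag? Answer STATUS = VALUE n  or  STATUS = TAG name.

STATUS = TAG Add1

  c1: issue MUL r2<-Mul1  regs: r0:7,r1:3,r2:Mul1,r3:8
  c2: issue ADD r0<-Add1  regs: r0:Add1,r1:3,r2:Mul1,r3:8
  c3: issue ADD r0<-Add2  regs: r0:Add2,r1:3,r2:Mul1,r3:8
  c4: issue MUL r1<-Mul2  regs: r0:Add2,r1:Mul2,r2:Mul1,r3:8
  c5: CDB Add1=16; issue ADD r3<-Add1  regs: r0:Add2,r1:Mul2,r2:Mul1,r3:Add1
  c6: CDB Mul1=56  regs: r0:Add2,r1:Mul2,r2:56,r3:Add1
  c7: -  regs: r0:Add2,r1:Mul2,r2:56,r3:Add1
  c8: CDB Add2=19  regs: r0:19,r1:Mul2,r2:56,r3:Add1
  c9: -  regs: r0:19,r1:Mul2,r2:56,r3:Add1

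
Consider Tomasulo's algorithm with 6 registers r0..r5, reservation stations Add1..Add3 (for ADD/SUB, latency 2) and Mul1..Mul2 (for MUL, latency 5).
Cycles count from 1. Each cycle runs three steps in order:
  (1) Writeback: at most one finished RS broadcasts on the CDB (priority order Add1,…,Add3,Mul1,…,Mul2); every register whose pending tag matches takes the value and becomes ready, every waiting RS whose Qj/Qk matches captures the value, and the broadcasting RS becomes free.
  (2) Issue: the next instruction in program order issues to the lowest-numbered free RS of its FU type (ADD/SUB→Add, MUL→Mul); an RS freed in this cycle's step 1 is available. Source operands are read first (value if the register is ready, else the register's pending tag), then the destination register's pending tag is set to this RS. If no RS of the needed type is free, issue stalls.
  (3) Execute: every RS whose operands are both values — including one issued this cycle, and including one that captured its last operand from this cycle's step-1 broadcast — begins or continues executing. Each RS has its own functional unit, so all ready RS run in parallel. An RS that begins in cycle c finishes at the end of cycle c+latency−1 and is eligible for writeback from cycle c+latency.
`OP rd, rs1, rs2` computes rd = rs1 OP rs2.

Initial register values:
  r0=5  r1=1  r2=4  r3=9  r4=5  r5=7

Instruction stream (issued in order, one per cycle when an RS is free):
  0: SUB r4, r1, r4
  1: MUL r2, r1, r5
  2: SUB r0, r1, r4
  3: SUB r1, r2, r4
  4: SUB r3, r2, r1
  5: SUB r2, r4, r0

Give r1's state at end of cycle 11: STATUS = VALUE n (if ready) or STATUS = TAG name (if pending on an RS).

  c1: issue SUB r4<-Add1  regs: r0:5,r1:1,r2:4,r3:9,r4:Add1,r5:7
  c2: issue MUL r2<-Mul1  regs: r0:5,r1:1,r2:Mul1,r3:9,r4:Add1,r5:7
  c3: CDB Add1=-4; issue SUB r0<-Add1  regs: r0:Add1,r1:1,r2:Mul1,r3:9,r4:-4,r5:7
  c4: issue SUB r1<-Add2  regs: r0:Add1,r1:Add2,r2:Mul1,r3:9,r4:-4,r5:7
  c5: CDB Add1=5; issue SUB r3<-Add1  regs: r0:5,r1:Add2,r2:Mul1,r3:Add1,r4:-4,r5:7
  c6: issue SUB r2<-Add3  regs: r0:5,r1:Add2,r2:Add3,r3:Add1,r4:-4,r5:7
  c7: CDB Mul1=7  regs: r0:5,r1:Add2,r2:Add3,r3:Add1,r4:-4,r5:7
  c8: CDB Add3=-9  regs: r0:5,r1:Add2,r2:-9,r3:Add1,r4:-4,r5:7
  c9: CDB Add2=11  regs: r0:5,r1:11,r2:-9,r3:Add1,r4:-4,r5:7
  c10: -  regs: r0:5,r1:11,r2:-9,r3:Add1,r4:-4,r5:7
  c11: CDB Add1=-4  regs: r0:5,r1:11,r2:-9,r3:-4,r4:-4,r5:7

STATUS = VALUE 11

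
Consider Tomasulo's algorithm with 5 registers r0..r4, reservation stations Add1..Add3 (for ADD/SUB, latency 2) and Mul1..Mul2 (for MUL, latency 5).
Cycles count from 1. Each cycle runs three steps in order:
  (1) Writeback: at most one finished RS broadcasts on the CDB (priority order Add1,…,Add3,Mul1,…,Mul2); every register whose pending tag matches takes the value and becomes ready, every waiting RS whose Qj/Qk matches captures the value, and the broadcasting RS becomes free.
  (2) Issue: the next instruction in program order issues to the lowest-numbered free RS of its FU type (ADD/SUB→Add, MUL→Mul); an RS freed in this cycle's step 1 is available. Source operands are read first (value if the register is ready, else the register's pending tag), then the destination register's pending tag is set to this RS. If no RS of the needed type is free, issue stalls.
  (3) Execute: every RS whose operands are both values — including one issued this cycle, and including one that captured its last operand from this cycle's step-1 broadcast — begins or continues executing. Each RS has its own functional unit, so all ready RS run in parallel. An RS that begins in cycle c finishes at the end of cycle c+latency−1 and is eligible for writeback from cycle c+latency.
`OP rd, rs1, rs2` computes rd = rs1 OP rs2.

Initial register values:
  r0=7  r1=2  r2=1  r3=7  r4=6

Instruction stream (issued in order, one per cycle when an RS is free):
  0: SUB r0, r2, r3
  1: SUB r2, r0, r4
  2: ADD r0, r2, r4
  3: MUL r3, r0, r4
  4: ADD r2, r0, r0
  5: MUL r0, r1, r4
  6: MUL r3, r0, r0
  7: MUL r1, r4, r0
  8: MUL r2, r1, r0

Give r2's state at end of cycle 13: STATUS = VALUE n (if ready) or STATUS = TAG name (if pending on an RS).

STATUS = VALUE -12

  c1: issue SUB r0<-Add1  regs: r0:Add1,r1:2,r2:1,r3:7,r4:6
  c2: issue SUB r2<-Add2  regs: r0:Add1,r1:2,r2:Add2,r3:7,r4:6
  c3: CDB Add1=-6; issue ADD r0<-Add1  regs: r0:Add1,r1:2,r2:Add2,r3:7,r4:6
  c4: issue MUL r3<-Mul1  regs: r0:Add1,r1:2,r2:Add2,r3:Mul1,r4:6
  c5: CDB Add2=-12; issue ADD r2<-Add2  regs: r0:Add1,r1:2,r2:Add2,r3:Mul1,r4:6
  c6: issue MUL r0<-Mul2  regs: r0:Mul2,r1:2,r2:Add2,r3:Mul1,r4:6
  c7: CDB Add1=-6; stall  regs: r0:Mul2,r1:2,r2:Add2,r3:Mul1,r4:6
  c8: stall  regs: r0:Mul2,r1:2,r2:Add2,r3:Mul1,r4:6
  c9: CDB Add2=-12; stall  regs: r0:Mul2,r1:2,r2:-12,r3:Mul1,r4:6
  c10: stall  regs: r0:Mul2,r1:2,r2:-12,r3:Mul1,r4:6
  c11: CDB Mul2=12; issue MUL r3<-Mul2  regs: r0:12,r1:2,r2:-12,r3:Mul2,r4:6
  c12: CDB Mul1=-36; issue MUL r1<-Mul1  regs: r0:12,r1:Mul1,r2:-12,r3:Mul2,r4:6
  c13: stall  regs: r0:12,r1:Mul1,r2:-12,r3:Mul2,r4:6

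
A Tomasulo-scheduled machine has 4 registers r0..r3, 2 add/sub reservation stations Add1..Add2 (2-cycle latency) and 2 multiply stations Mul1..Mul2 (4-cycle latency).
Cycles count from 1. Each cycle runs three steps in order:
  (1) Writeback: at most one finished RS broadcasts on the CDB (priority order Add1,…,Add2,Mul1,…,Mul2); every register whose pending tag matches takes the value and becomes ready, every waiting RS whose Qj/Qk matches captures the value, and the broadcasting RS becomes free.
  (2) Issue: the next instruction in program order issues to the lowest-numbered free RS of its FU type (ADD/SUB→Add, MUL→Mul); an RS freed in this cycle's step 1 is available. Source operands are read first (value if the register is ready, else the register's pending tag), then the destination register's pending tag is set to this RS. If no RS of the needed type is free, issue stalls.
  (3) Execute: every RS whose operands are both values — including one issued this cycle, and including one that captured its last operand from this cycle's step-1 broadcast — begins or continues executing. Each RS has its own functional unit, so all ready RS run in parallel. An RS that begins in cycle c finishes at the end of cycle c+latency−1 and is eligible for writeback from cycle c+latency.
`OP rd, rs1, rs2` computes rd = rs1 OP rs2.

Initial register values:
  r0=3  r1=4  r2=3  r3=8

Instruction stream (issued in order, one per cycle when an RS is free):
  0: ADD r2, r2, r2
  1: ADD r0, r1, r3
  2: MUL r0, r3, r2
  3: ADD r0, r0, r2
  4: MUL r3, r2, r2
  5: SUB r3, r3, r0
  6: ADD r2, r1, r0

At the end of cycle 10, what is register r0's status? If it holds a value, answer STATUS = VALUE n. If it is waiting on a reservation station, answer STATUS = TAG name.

STATUS = VALUE 54

c1: issue ADD r2<-Add1 | r0:3,r1:4,r2:Add1,r3:8
c2: issue ADD r0<-Add2 | r0:Add2,r1:4,r2:Add1,r3:8
c3: CDB Add1=6; issue MUL r0<-Mul1 | r0:Mul1,r1:4,r2:6,r3:8
c4: CDB Add2=12; issue ADD r0<-Add1 | r0:Add1,r1:4,r2:6,r3:8
c5: issue MUL r3<-Mul2 | r0:Add1,r1:4,r2:6,r3:Mul2
c6: issue SUB r3<-Add2 | r0:Add1,r1:4,r2:6,r3:Add2
c7: CDB Mul1=48; stall | r0:Add1,r1:4,r2:6,r3:Add2
c8: stall | r0:Add1,r1:4,r2:6,r3:Add2
c9: CDB Add1=54; issue ADD r2<-Add1 | r0:54,r1:4,r2:Add1,r3:Add2
c10: CDB Mul2=36 | r0:54,r1:4,r2:Add1,r3:Add2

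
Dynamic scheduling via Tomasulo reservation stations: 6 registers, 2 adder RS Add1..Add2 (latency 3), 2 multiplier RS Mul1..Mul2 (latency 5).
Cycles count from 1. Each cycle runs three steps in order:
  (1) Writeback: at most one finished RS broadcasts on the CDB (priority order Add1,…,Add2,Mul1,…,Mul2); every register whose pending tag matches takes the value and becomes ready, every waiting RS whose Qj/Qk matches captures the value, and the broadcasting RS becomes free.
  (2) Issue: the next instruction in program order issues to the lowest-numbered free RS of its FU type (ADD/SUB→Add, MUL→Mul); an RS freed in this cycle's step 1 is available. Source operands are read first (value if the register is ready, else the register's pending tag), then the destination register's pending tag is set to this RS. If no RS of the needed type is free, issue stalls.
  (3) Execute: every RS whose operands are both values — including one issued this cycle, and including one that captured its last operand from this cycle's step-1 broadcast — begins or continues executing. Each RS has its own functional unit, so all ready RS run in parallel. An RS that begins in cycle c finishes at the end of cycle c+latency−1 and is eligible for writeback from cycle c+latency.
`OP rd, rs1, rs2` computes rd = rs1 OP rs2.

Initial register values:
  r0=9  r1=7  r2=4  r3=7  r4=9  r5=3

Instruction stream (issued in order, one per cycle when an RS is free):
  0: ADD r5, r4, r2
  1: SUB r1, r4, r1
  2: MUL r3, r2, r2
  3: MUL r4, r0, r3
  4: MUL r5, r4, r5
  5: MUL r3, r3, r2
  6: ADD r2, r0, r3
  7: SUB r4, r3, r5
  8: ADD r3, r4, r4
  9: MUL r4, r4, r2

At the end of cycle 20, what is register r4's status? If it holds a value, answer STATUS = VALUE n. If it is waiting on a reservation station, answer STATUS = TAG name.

  c1: issue ADD r5<-Add1  regs: r0:9,r1:7,r2:4,r3:7,r4:9,r5:Add1
  c2: issue SUB r1<-Add2  regs: r0:9,r1:Add2,r2:4,r3:7,r4:9,r5:Add1
  c3: issue MUL r3<-Mul1  regs: r0:9,r1:Add2,r2:4,r3:Mul1,r4:9,r5:Add1
  c4: CDB Add1=13; issue MUL r4<-Mul2  regs: r0:9,r1:Add2,r2:4,r3:Mul1,r4:Mul2,r5:13
  c5: CDB Add2=2; stall  regs: r0:9,r1:2,r2:4,r3:Mul1,r4:Mul2,r5:13
  c6: stall  regs: r0:9,r1:2,r2:4,r3:Mul1,r4:Mul2,r5:13
  c7: stall  regs: r0:9,r1:2,r2:4,r3:Mul1,r4:Mul2,r5:13
  c8: CDB Mul1=16; issue MUL r5<-Mul1  regs: r0:9,r1:2,r2:4,r3:16,r4:Mul2,r5:Mul1
  c9: stall  regs: r0:9,r1:2,r2:4,r3:16,r4:Mul2,r5:Mul1
  c10: stall  regs: r0:9,r1:2,r2:4,r3:16,r4:Mul2,r5:Mul1
  c11: stall  regs: r0:9,r1:2,r2:4,r3:16,r4:Mul2,r5:Mul1
  c12: stall  regs: r0:9,r1:2,r2:4,r3:16,r4:Mul2,r5:Mul1
  c13: CDB Mul2=144; issue MUL r3<-Mul2  regs: r0:9,r1:2,r2:4,r3:Mul2,r4:144,r5:Mul1
  c14: issue ADD r2<-Add1  regs: r0:9,r1:2,r2:Add1,r3:Mul2,r4:144,r5:Mul1
  c15: issue SUB r4<-Add2  regs: r0:9,r1:2,r2:Add1,r3:Mul2,r4:Add2,r5:Mul1
  c16: stall  regs: r0:9,r1:2,r2:Add1,r3:Mul2,r4:Add2,r5:Mul1
  c17: stall  regs: r0:9,r1:2,r2:Add1,r3:Mul2,r4:Add2,r5:Mul1
  c18: CDB Mul1=1872; stall  regs: r0:9,r1:2,r2:Add1,r3:Mul2,r4:Add2,r5:1872
  c19: CDB Mul2=64; stall  regs: r0:9,r1:2,r2:Add1,r3:64,r4:Add2,r5:1872
  c20: stall  regs: r0:9,r1:2,r2:Add1,r3:64,r4:Add2,r5:1872

STATUS = TAG Add2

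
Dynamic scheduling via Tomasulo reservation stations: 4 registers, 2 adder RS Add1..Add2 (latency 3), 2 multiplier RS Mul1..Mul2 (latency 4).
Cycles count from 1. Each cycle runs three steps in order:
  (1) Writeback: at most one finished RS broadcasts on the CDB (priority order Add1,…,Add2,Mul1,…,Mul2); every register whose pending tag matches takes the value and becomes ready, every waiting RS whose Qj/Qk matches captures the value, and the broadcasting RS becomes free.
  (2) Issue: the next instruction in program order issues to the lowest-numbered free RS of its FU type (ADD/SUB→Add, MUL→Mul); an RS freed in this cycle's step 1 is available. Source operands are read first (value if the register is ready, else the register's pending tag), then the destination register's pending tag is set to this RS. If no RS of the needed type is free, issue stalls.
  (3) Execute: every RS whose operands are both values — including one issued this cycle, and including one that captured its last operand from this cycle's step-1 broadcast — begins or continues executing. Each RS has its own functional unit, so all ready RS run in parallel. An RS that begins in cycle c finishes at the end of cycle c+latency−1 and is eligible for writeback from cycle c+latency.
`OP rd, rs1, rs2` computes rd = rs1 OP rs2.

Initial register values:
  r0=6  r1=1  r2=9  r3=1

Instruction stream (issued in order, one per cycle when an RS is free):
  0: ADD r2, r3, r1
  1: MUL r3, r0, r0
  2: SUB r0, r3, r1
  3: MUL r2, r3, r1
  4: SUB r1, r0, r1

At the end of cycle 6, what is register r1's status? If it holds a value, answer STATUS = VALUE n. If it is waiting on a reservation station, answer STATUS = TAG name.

cycle 1: issue ADD r2<-Add1 // r0:6,r1:1,r2:Add1,r3:1
cycle 2: issue MUL r3<-Mul1 // r0:6,r1:1,r2:Add1,r3:Mul1
cycle 3: issue SUB r0<-Add2 // r0:Add2,r1:1,r2:Add1,r3:Mul1
cycle 4: CDB Add1=2; issue MUL r2<-Mul2 // r0:Add2,r1:1,r2:Mul2,r3:Mul1
cycle 5: issue SUB r1<-Add1 // r0:Add2,r1:Add1,r2:Mul2,r3:Mul1
cycle 6: CDB Mul1=36 // r0:Add2,r1:Add1,r2:Mul2,r3:36

STATUS = TAG Add1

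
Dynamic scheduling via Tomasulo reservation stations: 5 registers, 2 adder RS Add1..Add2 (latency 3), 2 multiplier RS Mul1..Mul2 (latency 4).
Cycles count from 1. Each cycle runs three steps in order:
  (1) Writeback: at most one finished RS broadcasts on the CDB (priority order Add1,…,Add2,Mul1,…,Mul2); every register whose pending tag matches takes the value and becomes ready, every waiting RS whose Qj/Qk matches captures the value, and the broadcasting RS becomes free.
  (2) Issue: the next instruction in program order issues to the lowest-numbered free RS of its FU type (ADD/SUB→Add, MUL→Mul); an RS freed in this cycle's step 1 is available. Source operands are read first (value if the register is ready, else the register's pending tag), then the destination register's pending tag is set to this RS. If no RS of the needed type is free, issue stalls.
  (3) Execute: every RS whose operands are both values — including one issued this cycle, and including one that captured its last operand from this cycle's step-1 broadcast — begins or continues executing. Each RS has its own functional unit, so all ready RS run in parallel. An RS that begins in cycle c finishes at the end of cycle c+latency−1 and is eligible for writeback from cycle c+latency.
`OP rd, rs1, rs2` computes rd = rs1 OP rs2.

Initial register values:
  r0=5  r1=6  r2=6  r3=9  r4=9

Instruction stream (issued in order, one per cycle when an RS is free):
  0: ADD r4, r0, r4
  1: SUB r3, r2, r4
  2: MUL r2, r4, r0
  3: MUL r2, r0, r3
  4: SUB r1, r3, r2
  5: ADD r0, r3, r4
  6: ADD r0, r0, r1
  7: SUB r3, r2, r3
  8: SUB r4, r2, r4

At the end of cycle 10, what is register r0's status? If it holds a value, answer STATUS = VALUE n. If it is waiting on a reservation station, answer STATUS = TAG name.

STATUS = TAG Add2

c1: issue ADD r4<-Add1 | r0:5,r1:6,r2:6,r3:9,r4:Add1
c2: issue SUB r3<-Add2 | r0:5,r1:6,r2:6,r3:Add2,r4:Add1
c3: issue MUL r2<-Mul1 | r0:5,r1:6,r2:Mul1,r3:Add2,r4:Add1
c4: CDB Add1=14; issue MUL r2<-Mul2 | r0:5,r1:6,r2:Mul2,r3:Add2,r4:14
c5: issue SUB r1<-Add1 | r0:5,r1:Add1,r2:Mul2,r3:Add2,r4:14
c6: stall | r0:5,r1:Add1,r2:Mul2,r3:Add2,r4:14
c7: CDB Add2=-8; issue ADD r0<-Add2 | r0:Add2,r1:Add1,r2:Mul2,r3:-8,r4:14
c8: CDB Mul1=70; stall | r0:Add2,r1:Add1,r2:Mul2,r3:-8,r4:14
c9: stall | r0:Add2,r1:Add1,r2:Mul2,r3:-8,r4:14
c10: CDB Add2=6; issue ADD r0<-Add2 | r0:Add2,r1:Add1,r2:Mul2,r3:-8,r4:14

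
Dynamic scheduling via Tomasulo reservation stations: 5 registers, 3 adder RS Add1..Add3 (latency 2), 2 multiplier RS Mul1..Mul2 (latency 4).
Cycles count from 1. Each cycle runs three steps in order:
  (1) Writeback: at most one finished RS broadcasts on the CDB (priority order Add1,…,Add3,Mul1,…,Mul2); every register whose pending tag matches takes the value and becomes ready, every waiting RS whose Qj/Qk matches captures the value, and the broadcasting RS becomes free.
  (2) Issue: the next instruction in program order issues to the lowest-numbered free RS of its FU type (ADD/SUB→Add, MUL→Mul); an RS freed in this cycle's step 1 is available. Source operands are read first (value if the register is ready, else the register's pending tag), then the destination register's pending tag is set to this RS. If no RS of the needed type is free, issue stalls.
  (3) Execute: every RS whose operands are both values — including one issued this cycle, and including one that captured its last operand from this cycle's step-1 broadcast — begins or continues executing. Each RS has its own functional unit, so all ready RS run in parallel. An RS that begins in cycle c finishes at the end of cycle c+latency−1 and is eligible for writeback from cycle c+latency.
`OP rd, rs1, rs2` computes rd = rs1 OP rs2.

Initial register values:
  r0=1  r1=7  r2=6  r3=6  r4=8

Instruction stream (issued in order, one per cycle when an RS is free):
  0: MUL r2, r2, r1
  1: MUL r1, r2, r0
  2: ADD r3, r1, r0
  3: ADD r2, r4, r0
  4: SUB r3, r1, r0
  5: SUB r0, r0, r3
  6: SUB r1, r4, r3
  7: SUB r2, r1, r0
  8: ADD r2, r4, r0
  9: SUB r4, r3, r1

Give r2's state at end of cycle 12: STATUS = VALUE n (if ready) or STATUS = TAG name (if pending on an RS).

STATUS = TAG Add3

  c1: issue MUL r2<-Mul1  regs: r0:1,r1:7,r2:Mul1,r3:6,r4:8
  c2: issue MUL r1<-Mul2  regs: r0:1,r1:Mul2,r2:Mul1,r3:6,r4:8
  c3: issue ADD r3<-Add1  regs: r0:1,r1:Mul2,r2:Mul1,r3:Add1,r4:8
  c4: issue ADD r2<-Add2  regs: r0:1,r1:Mul2,r2:Add2,r3:Add1,r4:8
  c5: CDB Mul1=42; issue SUB r3<-Add3  regs: r0:1,r1:Mul2,r2:Add2,r3:Add3,r4:8
  c6: CDB Add2=9; issue SUB r0<-Add2  regs: r0:Add2,r1:Mul2,r2:9,r3:Add3,r4:8
  c7: stall  regs: r0:Add2,r1:Mul2,r2:9,r3:Add3,r4:8
  c8: stall  regs: r0:Add2,r1:Mul2,r2:9,r3:Add3,r4:8
  c9: CDB Mul2=42; stall  regs: r0:Add2,r1:42,r2:9,r3:Add3,r4:8
  c10: stall  regs: r0:Add2,r1:42,r2:9,r3:Add3,r4:8
  c11: CDB Add1=43; issue SUB r1<-Add1  regs: r0:Add2,r1:Add1,r2:9,r3:Add3,r4:8
  c12: CDB Add3=41; issue SUB r2<-Add3  regs: r0:Add2,r1:Add1,r2:Add3,r3:41,r4:8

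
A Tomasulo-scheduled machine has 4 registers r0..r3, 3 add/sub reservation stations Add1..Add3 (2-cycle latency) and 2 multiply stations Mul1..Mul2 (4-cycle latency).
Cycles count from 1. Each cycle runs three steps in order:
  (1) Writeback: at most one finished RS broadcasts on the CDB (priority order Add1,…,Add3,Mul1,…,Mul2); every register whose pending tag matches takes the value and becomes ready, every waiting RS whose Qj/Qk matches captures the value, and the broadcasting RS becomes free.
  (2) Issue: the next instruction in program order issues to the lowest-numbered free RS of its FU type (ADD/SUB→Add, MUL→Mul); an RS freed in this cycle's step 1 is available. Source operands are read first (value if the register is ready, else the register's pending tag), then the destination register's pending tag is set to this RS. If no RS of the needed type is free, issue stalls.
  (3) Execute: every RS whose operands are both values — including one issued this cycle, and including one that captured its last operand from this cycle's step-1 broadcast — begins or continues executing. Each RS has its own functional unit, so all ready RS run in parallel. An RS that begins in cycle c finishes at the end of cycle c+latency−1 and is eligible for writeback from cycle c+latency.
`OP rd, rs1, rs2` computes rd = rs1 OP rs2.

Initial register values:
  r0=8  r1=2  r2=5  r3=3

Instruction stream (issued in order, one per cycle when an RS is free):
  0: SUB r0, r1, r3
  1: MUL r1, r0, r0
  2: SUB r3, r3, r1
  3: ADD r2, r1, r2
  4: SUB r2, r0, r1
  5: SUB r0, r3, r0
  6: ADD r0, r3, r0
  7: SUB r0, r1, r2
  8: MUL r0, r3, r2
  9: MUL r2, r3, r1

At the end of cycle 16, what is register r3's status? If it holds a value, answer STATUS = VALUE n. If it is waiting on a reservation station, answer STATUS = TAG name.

  c1: issue SUB r0<-Add1  regs: r0:Add1,r1:2,r2:5,r3:3
  c2: issue MUL r1<-Mul1  regs: r0:Add1,r1:Mul1,r2:5,r3:3
  c3: CDB Add1=-1; issue SUB r3<-Add1  regs: r0:-1,r1:Mul1,r2:5,r3:Add1
  c4: issue ADD r2<-Add2  regs: r0:-1,r1:Mul1,r2:Add2,r3:Add1
  c5: issue SUB r2<-Add3  regs: r0:-1,r1:Mul1,r2:Add3,r3:Add1
  c6: stall  regs: r0:-1,r1:Mul1,r2:Add3,r3:Add1
  c7: CDB Mul1=1; stall  regs: r0:-1,r1:1,r2:Add3,r3:Add1
  c8: stall  regs: r0:-1,r1:1,r2:Add3,r3:Add1
  c9: CDB Add1=2; issue SUB r0<-Add1  regs: r0:Add1,r1:1,r2:Add3,r3:2
  c10: CDB Add2=6; issue ADD r0<-Add2  regs: r0:Add2,r1:1,r2:Add3,r3:2
  c11: CDB Add1=3; issue SUB r0<-Add1  regs: r0:Add1,r1:1,r2:Add3,r3:2
  c12: CDB Add3=-2; issue MUL r0<-Mul1  regs: r0:Mul1,r1:1,r2:-2,r3:2
  c13: CDB Add2=5; issue MUL r2<-Mul2  regs: r0:Mul1,r1:1,r2:Mul2,r3:2
  c14: CDB Add1=3  regs: r0:Mul1,r1:1,r2:Mul2,r3:2
  c15: -  regs: r0:Mul1,r1:1,r2:Mul2,r3:2
  c16: CDB Mul1=-4  regs: r0:-4,r1:1,r2:Mul2,r3:2

STATUS = VALUE 2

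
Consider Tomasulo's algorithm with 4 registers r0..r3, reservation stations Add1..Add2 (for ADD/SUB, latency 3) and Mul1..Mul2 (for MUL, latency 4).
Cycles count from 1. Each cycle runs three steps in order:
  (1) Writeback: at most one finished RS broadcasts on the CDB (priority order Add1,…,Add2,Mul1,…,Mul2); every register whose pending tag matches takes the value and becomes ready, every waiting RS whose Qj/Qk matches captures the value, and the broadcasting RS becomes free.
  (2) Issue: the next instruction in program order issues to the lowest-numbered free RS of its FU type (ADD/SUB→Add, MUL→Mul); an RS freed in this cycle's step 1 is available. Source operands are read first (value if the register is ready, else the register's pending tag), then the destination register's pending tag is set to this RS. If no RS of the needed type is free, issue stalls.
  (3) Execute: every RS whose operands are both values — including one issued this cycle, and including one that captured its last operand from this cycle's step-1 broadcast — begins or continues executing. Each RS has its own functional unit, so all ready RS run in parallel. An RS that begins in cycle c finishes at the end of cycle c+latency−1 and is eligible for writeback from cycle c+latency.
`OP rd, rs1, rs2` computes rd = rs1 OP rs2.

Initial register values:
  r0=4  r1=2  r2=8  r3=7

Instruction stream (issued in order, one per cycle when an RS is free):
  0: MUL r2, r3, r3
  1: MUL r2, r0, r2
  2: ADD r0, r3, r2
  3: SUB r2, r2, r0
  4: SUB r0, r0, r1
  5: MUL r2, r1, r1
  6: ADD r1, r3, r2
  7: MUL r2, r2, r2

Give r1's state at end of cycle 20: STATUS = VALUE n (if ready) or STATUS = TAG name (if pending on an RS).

STATUS = VALUE 11

cycle 1: issue MUL r2<-Mul1 // r0:4,r1:2,r2:Mul1,r3:7
cycle 2: issue MUL r2<-Mul2 // r0:4,r1:2,r2:Mul2,r3:7
cycle 3: issue ADD r0<-Add1 // r0:Add1,r1:2,r2:Mul2,r3:7
cycle 4: issue SUB r2<-Add2 // r0:Add1,r1:2,r2:Add2,r3:7
cycle 5: CDB Mul1=49; stall // r0:Add1,r1:2,r2:Add2,r3:7
cycle 6: stall // r0:Add1,r1:2,r2:Add2,r3:7
cycle 7: stall // r0:Add1,r1:2,r2:Add2,r3:7
cycle 8: stall // r0:Add1,r1:2,r2:Add2,r3:7
cycle 9: CDB Mul2=196; stall // r0:Add1,r1:2,r2:Add2,r3:7
cycle 10: stall // r0:Add1,r1:2,r2:Add2,r3:7
cycle 11: stall // r0:Add1,r1:2,r2:Add2,r3:7
cycle 12: CDB Add1=203; issue SUB r0<-Add1 // r0:Add1,r1:2,r2:Add2,r3:7
cycle 13: issue MUL r2<-Mul1 // r0:Add1,r1:2,r2:Mul1,r3:7
cycle 14: stall // r0:Add1,r1:2,r2:Mul1,r3:7
cycle 15: CDB Add1=201; issue ADD r1<-Add1 // r0:201,r1:Add1,r2:Mul1,r3:7
cycle 16: CDB Add2=-7; issue MUL r2<-Mul2 // r0:201,r1:Add1,r2:Mul2,r3:7
cycle 17: CDB Mul1=4 // r0:201,r1:Add1,r2:Mul2,r3:7
cycle 18: - // r0:201,r1:Add1,r2:Mul2,r3:7
cycle 19: - // r0:201,r1:Add1,r2:Mul2,r3:7
cycle 20: CDB Add1=11 // r0:201,r1:11,r2:Mul2,r3:7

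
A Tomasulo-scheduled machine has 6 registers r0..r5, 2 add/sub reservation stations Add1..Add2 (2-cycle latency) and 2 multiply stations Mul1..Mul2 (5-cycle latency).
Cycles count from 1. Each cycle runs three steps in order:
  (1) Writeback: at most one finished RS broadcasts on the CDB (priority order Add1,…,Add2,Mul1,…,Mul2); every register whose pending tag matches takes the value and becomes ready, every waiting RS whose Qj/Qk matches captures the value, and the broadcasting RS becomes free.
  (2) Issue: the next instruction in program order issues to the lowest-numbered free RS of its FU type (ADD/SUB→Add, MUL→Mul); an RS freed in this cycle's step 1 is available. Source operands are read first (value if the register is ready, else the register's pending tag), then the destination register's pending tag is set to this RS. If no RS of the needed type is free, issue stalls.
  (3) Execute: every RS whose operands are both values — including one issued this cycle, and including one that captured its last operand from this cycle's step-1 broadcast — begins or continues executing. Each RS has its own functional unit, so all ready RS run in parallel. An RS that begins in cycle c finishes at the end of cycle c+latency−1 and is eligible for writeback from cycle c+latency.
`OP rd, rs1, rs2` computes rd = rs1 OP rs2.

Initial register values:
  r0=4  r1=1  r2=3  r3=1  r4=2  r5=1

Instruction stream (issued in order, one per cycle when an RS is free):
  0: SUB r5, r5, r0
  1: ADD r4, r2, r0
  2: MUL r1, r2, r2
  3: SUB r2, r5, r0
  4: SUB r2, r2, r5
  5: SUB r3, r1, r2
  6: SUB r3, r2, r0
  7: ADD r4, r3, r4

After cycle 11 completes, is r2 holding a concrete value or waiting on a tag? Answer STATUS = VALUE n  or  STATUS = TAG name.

STATUS = VALUE -4

c1: issue SUB r5<-Add1 | r0:4,r1:1,r2:3,r3:1,r4:2,r5:Add1
c2: issue ADD r4<-Add2 | r0:4,r1:1,r2:3,r3:1,r4:Add2,r5:Add1
c3: CDB Add1=-3; issue MUL r1<-Mul1 | r0:4,r1:Mul1,r2:3,r3:1,r4:Add2,r5:-3
c4: CDB Add2=7; issue SUB r2<-Add1 | r0:4,r1:Mul1,r2:Add1,r3:1,r4:7,r5:-3
c5: issue SUB r2<-Add2 | r0:4,r1:Mul1,r2:Add2,r3:1,r4:7,r5:-3
c6: CDB Add1=-7; issue SUB r3<-Add1 | r0:4,r1:Mul1,r2:Add2,r3:Add1,r4:7,r5:-3
c7: stall | r0:4,r1:Mul1,r2:Add2,r3:Add1,r4:7,r5:-3
c8: CDB Add2=-4; issue SUB r3<-Add2 | r0:4,r1:Mul1,r2:-4,r3:Add2,r4:7,r5:-3
c9: CDB Mul1=9; stall | r0:4,r1:9,r2:-4,r3:Add2,r4:7,r5:-3
c10: CDB Add2=-8; issue ADD r4<-Add2 | r0:4,r1:9,r2:-4,r3:-8,r4:Add2,r5:-3
c11: CDB Add1=13 | r0:4,r1:9,r2:-4,r3:-8,r4:Add2,r5:-3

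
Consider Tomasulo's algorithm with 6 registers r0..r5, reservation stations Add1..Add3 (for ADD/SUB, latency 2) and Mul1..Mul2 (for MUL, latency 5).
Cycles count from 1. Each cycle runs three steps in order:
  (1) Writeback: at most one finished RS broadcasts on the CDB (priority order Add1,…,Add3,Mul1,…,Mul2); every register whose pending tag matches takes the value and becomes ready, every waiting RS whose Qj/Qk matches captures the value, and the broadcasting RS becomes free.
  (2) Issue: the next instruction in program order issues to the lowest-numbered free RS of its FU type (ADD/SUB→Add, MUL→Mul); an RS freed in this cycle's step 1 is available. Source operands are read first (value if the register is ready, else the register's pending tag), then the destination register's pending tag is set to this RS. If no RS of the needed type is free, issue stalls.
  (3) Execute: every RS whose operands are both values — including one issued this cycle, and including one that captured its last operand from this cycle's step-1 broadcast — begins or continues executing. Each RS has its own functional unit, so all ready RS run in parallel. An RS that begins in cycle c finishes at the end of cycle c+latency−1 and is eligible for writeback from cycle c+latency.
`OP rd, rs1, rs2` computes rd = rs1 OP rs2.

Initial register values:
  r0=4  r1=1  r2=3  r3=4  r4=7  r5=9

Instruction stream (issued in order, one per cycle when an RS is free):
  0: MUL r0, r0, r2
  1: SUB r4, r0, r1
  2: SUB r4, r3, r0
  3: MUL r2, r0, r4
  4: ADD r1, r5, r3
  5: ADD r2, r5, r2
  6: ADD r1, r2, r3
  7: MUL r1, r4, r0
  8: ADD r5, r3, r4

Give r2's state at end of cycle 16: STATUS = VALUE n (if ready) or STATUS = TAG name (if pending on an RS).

STATUS = TAG Add3

cycle 1: issue MUL r0<-Mul1 // r0:Mul1,r1:1,r2:3,r3:4,r4:7,r5:9
cycle 2: issue SUB r4<-Add1 // r0:Mul1,r1:1,r2:3,r3:4,r4:Add1,r5:9
cycle 3: issue SUB r4<-Add2 // r0:Mul1,r1:1,r2:3,r3:4,r4:Add2,r5:9
cycle 4: issue MUL r2<-Mul2 // r0:Mul1,r1:1,r2:Mul2,r3:4,r4:Add2,r5:9
cycle 5: issue ADD r1<-Add3 // r0:Mul1,r1:Add3,r2:Mul2,r3:4,r4:Add2,r5:9
cycle 6: CDB Mul1=12; stall // r0:12,r1:Add3,r2:Mul2,r3:4,r4:Add2,r5:9
cycle 7: CDB Add3=13; issue ADD r2<-Add3 // r0:12,r1:13,r2:Add3,r3:4,r4:Add2,r5:9
cycle 8: CDB Add1=11; issue ADD r1<-Add1 // r0:12,r1:Add1,r2:Add3,r3:4,r4:Add2,r5:9
cycle 9: CDB Add2=-8; issue MUL r1<-Mul1 // r0:12,r1:Mul1,r2:Add3,r3:4,r4:-8,r5:9
cycle 10: issue ADD r5<-Add2 // r0:12,r1:Mul1,r2:Add3,r3:4,r4:-8,r5:Add2
cycle 11: - // r0:12,r1:Mul1,r2:Add3,r3:4,r4:-8,r5:Add2
cycle 12: CDB Add2=-4 // r0:12,r1:Mul1,r2:Add3,r3:4,r4:-8,r5:-4
cycle 13: - // r0:12,r1:Mul1,r2:Add3,r3:4,r4:-8,r5:-4
cycle 14: CDB Mul1=-96 // r0:12,r1:-96,r2:Add3,r3:4,r4:-8,r5:-4
cycle 15: CDB Mul2=-96 // r0:12,r1:-96,r2:Add3,r3:4,r4:-8,r5:-4
cycle 16: - // r0:12,r1:-96,r2:Add3,r3:4,r4:-8,r5:-4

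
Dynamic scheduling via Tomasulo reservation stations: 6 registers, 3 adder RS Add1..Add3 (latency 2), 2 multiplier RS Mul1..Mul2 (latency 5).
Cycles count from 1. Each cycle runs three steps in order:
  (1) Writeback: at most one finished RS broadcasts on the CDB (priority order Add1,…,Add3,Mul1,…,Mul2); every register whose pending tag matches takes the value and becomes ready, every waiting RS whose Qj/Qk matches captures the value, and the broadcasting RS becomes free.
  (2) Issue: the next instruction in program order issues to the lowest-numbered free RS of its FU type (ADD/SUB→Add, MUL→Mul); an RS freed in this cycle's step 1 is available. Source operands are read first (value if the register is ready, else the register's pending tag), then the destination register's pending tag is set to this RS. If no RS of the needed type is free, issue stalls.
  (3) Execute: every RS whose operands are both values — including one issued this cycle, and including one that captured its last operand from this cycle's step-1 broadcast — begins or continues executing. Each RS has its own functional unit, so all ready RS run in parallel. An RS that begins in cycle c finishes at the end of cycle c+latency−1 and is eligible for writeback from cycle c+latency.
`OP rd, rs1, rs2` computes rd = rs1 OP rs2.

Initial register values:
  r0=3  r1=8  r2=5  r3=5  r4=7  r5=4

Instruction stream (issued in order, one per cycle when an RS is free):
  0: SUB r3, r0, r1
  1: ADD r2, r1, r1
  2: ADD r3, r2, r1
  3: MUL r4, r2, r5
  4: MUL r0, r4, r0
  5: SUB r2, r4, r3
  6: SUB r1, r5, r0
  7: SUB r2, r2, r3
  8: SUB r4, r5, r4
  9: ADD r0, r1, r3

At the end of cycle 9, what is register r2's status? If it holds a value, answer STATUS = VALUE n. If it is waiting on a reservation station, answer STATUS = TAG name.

  c1: issue SUB r3<-Add1  regs: r0:3,r1:8,r2:5,r3:Add1,r4:7,r5:4
  c2: issue ADD r2<-Add2  regs: r0:3,r1:8,r2:Add2,r3:Add1,r4:7,r5:4
  c3: CDB Add1=-5; issue ADD r3<-Add1  regs: r0:3,r1:8,r2:Add2,r3:Add1,r4:7,r5:4
  c4: CDB Add2=16; issue MUL r4<-Mul1  regs: r0:3,r1:8,r2:16,r3:Add1,r4:Mul1,r5:4
  c5: issue MUL r0<-Mul2  regs: r0:Mul2,r1:8,r2:16,r3:Add1,r4:Mul1,r5:4
  c6: CDB Add1=24; issue SUB r2<-Add1  regs: r0:Mul2,r1:8,r2:Add1,r3:24,r4:Mul1,r5:4
  c7: issue SUB r1<-Add2  regs: r0:Mul2,r1:Add2,r2:Add1,r3:24,r4:Mul1,r5:4
  c8: issue SUB r2<-Add3  regs: r0:Mul2,r1:Add2,r2:Add3,r3:24,r4:Mul1,r5:4
  c9: CDB Mul1=64; stall  regs: r0:Mul2,r1:Add2,r2:Add3,r3:24,r4:64,r5:4

STATUS = TAG Add3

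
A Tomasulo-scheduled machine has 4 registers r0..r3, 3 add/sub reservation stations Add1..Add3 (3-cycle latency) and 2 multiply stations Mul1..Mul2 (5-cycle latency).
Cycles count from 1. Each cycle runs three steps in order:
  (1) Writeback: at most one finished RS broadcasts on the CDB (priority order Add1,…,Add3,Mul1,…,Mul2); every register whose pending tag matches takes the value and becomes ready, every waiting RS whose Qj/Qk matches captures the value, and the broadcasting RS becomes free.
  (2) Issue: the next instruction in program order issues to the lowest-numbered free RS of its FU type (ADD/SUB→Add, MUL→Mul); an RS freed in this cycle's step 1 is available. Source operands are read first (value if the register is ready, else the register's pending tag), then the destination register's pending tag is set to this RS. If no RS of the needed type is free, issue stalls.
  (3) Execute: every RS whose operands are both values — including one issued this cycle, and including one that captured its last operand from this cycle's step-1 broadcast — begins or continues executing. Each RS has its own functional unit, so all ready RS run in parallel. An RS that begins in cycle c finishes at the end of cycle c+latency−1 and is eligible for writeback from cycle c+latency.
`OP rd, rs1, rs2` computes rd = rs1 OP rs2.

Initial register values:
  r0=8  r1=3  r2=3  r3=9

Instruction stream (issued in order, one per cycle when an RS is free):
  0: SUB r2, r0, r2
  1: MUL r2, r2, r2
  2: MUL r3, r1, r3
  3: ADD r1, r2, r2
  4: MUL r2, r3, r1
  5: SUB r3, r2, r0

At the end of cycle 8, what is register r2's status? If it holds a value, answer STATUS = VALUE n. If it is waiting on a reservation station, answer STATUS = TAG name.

cycle 1: issue SUB r2<-Add1 // r0:8,r1:3,r2:Add1,r3:9
cycle 2: issue MUL r2<-Mul1 // r0:8,r1:3,r2:Mul1,r3:9
cycle 3: issue MUL r3<-Mul2 // r0:8,r1:3,r2:Mul1,r3:Mul2
cycle 4: CDB Add1=5; issue ADD r1<-Add1 // r0:8,r1:Add1,r2:Mul1,r3:Mul2
cycle 5: stall // r0:8,r1:Add1,r2:Mul1,r3:Mul2
cycle 6: stall // r0:8,r1:Add1,r2:Mul1,r3:Mul2
cycle 7: stall // r0:8,r1:Add1,r2:Mul1,r3:Mul2
cycle 8: CDB Mul2=27; issue MUL r2<-Mul2 // r0:8,r1:Add1,r2:Mul2,r3:27

STATUS = TAG Mul2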